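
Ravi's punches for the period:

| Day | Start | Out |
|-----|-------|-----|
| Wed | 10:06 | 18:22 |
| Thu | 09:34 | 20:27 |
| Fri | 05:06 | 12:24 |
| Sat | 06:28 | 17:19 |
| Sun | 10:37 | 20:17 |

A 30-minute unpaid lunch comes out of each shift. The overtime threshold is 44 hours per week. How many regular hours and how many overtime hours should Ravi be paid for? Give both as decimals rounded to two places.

Wed: 10:06–18:22 = 8 h 16 min; less 30 min break → 7 h 46 min
Thu: 09:34–20:27 = 10 h 53 min; less 30 min break → 10 h 23 min
Fri: 05:06–12:24 = 7 h 18 min; less 30 min break → 6 h 48 min
Sat: 06:28–17:19 = 10 h 51 min; less 30 min break → 10 h 21 min
Sun: 10:37–20:17 = 9 h 40 min; less 30 min break → 9 h 10 min
Total worked: 44 h 28 min = 44.47 h.
Threshold 44 h → overtime 0 h 28 min, regular 44 h 0 min.

Regular 44.00 hours, overtime 0.47 hours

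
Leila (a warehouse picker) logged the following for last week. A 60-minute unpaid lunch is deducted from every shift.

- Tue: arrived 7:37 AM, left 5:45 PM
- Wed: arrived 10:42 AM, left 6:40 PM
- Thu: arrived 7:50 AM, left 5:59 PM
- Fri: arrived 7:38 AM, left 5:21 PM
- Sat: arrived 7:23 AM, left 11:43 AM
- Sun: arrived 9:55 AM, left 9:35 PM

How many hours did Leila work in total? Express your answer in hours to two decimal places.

Tue: 7:37 AM–5:45 PM = 10 h 8 min; less 60 min break → 9 h 8 min
Wed: 10:42 AM–6:40 PM = 7 h 58 min; less 60 min break → 6 h 58 min
Thu: 7:50 AM–5:59 PM = 10 h 9 min; less 60 min break → 9 h 9 min
Fri: 7:38 AM–5:21 PM = 9 h 43 min; less 60 min break → 8 h 43 min
Sat: 7:23 AM–11:43 AM = 4 h 20 min; less 60 min break → 3 h 20 min
Sun: 9:55 AM–9:35 PM = 11 h 40 min; less 60 min break → 10 h 40 min
Total: 9 h 8 min + 6 h 58 min + 9 h 9 min + 8 h 43 min + 3 h 20 min + 10 h 40 min = 47 h 58 min.

47.97 hours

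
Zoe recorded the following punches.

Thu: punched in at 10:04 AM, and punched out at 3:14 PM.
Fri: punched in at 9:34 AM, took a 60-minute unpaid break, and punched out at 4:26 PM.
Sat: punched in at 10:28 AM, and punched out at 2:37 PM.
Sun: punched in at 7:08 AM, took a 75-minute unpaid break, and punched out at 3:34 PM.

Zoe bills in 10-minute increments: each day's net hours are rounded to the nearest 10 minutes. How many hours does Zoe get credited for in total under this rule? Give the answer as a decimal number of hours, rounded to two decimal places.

Thu: 10:04 AM–3:14 PM = 5 h 10 min → rounds to 5 h 10 min
Fri: 9:34 AM–4:26 PM = 6 h 52 min − 60 min = 5 h 52 min → rounds to 5 h 50 min
Sat: 10:28 AM–2:37 PM = 4 h 9 min → rounds to 4 h 10 min
Sun: 7:08 AM–3:34 PM = 8 h 26 min − 75 min = 7 h 11 min → rounds to 7 h 10 min
Total credited: 22 h 20 min.

22.33 hours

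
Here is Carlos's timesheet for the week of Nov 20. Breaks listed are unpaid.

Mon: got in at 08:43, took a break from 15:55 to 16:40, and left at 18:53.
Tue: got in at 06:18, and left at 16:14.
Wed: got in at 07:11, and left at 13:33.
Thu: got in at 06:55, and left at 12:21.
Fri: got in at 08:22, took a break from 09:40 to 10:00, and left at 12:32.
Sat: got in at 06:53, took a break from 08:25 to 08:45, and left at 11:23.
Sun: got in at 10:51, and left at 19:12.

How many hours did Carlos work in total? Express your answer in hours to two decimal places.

47.50 hours

Mon: 08:43–18:53 = 10 h 10 min; less 45 min break → 9 h 25 min
Tue: 06:18–16:14 = 9 h 56 min
Wed: 07:11–13:33 = 6 h 22 min
Thu: 06:55–12:21 = 5 h 26 min
Fri: 08:22–12:32 = 4 h 10 min; less 20 min break → 3 h 50 min
Sat: 06:53–11:23 = 4 h 30 min; less 20 min break → 4 h 10 min
Sun: 10:51–19:12 = 8 h 21 min
Total: 9 h 25 min + 9 h 56 min + 6 h 22 min + 5 h 26 min + 3 h 50 min + 4 h 10 min + 8 h 21 min = 47 h 30 min.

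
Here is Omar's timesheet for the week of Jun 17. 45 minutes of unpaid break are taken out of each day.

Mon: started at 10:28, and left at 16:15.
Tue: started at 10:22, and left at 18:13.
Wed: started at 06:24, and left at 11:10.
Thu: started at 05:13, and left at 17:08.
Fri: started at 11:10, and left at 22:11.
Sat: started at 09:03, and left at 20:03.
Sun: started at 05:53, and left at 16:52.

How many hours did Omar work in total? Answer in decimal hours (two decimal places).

58.07 hours

Mon: 10:28–16:15 = 5 h 47 min; less 45 min break → 5 h 2 min
Tue: 10:22–18:13 = 7 h 51 min; less 45 min break → 7 h 6 min
Wed: 06:24–11:10 = 4 h 46 min; less 45 min break → 4 h 1 min
Thu: 05:13–17:08 = 11 h 55 min; less 45 min break → 11 h 10 min
Fri: 11:10–22:11 = 11 h 1 min; less 45 min break → 10 h 16 min
Sat: 09:03–20:03 = 11 h 0 min; less 45 min break → 10 h 15 min
Sun: 05:53–16:52 = 10 h 59 min; less 45 min break → 10 h 14 min
Total: 5 h 2 min + 7 h 6 min + 4 h 1 min + 11 h 10 min + 10 h 16 min + 10 h 15 min + 10 h 14 min = 58 h 4 min.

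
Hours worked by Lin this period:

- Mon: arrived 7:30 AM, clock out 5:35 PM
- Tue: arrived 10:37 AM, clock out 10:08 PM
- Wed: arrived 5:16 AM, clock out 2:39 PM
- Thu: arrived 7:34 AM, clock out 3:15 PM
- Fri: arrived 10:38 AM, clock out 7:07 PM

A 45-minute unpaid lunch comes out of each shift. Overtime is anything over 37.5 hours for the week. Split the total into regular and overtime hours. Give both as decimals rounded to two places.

Regular 37.50 hours, overtime 5.90 hours

Mon: 7:30 AM–5:35 PM = 10 h 5 min; less 45 min break → 9 h 20 min
Tue: 10:37 AM–10:08 PM = 11 h 31 min; less 45 min break → 10 h 46 min
Wed: 5:16 AM–2:39 PM = 9 h 23 min; less 45 min break → 8 h 38 min
Thu: 7:34 AM–3:15 PM = 7 h 41 min; less 45 min break → 6 h 56 min
Fri: 10:38 AM–7:07 PM = 8 h 29 min; less 45 min break → 7 h 44 min
Total worked: 43 h 24 min = 43.40 h.
Threshold 37.5 h → overtime 5 h 54 min, regular 37 h 30 min.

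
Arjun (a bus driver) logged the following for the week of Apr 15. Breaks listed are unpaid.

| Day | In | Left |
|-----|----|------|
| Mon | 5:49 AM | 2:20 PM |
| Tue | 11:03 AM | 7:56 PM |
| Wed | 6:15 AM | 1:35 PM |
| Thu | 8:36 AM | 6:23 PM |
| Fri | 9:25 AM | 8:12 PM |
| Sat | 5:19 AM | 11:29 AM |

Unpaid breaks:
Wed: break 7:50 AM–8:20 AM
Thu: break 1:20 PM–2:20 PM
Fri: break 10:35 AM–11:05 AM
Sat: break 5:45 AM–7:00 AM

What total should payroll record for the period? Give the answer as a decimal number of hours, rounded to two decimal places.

48.22 hours

Mon: 5:49 AM–2:20 PM = 8 h 31 min
Tue: 11:03 AM–7:56 PM = 8 h 53 min
Wed: 6:15 AM–1:35 PM = 7 h 20 min; less 30 min break → 6 h 50 min
Thu: 8:36 AM–6:23 PM = 9 h 47 min; less 60 min break → 8 h 47 min
Fri: 9:25 AM–8:12 PM = 10 h 47 min; less 30 min break → 10 h 17 min
Sat: 5:19 AM–11:29 AM = 6 h 10 min; less 75 min break → 4 h 55 min
Total: 8 h 31 min + 8 h 53 min + 6 h 50 min + 8 h 47 min + 10 h 17 min + 4 h 55 min = 48 h 13 min.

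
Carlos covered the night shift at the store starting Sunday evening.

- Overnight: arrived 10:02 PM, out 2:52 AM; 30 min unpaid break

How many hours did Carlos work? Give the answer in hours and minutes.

4 h 20 min

Overnight: 10:02 PM → midnight = 1 h 58 min; midnight → 2:52 AM = 2 h 52 min; span 4 h 50 min; less 30 min break → 4 h 20 min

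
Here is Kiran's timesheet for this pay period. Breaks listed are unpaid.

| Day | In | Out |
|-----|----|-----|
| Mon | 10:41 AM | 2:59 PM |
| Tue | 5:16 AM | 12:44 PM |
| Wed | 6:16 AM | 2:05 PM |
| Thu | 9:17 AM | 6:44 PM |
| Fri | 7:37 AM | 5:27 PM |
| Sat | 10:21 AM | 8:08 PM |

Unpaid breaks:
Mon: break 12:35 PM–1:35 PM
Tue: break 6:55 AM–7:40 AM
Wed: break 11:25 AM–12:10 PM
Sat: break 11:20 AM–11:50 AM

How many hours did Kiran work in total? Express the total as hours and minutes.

45 h 39 min

Mon: 10:41 AM–2:59 PM = 4 h 18 min; less 60 min break → 3 h 18 min
Tue: 5:16 AM–12:44 PM = 7 h 28 min; less 45 min break → 6 h 43 min
Wed: 6:16 AM–2:05 PM = 7 h 49 min; less 45 min break → 7 h 4 min
Thu: 9:17 AM–6:44 PM = 9 h 27 min
Fri: 7:37 AM–5:27 PM = 9 h 50 min
Sat: 10:21 AM–8:08 PM = 9 h 47 min; less 30 min break → 9 h 17 min
Total: 3 h 18 min + 6 h 43 min + 7 h 4 min + 9 h 27 min + 9 h 50 min + 9 h 17 min = 45 h 39 min.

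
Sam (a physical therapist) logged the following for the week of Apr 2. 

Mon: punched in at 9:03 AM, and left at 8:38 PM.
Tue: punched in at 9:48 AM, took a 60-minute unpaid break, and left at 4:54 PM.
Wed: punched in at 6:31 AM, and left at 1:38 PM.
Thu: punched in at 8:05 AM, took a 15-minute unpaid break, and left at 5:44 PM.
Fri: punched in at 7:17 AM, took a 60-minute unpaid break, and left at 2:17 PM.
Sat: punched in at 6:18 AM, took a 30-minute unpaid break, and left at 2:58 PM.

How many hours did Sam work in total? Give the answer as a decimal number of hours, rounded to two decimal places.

Mon: 9:03 AM–8:38 PM = 11 h 35 min
Tue: 9:48 AM–4:54 PM = 7 h 6 min; less 60 min break → 6 h 6 min
Wed: 6:31 AM–1:38 PM = 7 h 7 min
Thu: 8:05 AM–5:44 PM = 9 h 39 min; less 15 min break → 9 h 24 min
Fri: 7:17 AM–2:17 PM = 7 h 0 min; less 60 min break → 6 h 0 min
Sat: 6:18 AM–2:58 PM = 8 h 40 min; less 30 min break → 8 h 10 min
Total: 11 h 35 min + 6 h 6 min + 7 h 7 min + 9 h 24 min + 6 h 0 min + 8 h 10 min = 48 h 22 min.

48.37 hours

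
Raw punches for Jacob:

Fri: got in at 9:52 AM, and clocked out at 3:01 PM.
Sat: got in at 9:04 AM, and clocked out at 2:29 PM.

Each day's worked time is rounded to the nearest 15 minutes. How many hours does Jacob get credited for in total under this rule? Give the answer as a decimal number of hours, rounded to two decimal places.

Fri: 9:52 AM–3:01 PM = 5 h 9 min → rounds to 5 h 15 min
Sat: 9:04 AM–2:29 PM = 5 h 25 min → rounds to 5 h 30 min
Total credited: 10 h 45 min.

10.75 hours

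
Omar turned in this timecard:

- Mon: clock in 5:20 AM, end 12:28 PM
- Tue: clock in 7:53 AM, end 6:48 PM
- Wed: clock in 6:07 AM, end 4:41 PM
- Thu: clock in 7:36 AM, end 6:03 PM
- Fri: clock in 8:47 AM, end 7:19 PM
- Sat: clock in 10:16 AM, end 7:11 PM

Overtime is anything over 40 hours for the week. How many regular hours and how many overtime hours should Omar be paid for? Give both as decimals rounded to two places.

Mon: 5:20 AM–12:28 PM = 7 h 8 min
Tue: 7:53 AM–6:48 PM = 10 h 55 min
Wed: 6:07 AM–4:41 PM = 10 h 34 min
Thu: 7:36 AM–6:03 PM = 10 h 27 min
Fri: 8:47 AM–7:19 PM = 10 h 32 min
Sat: 10:16 AM–7:11 PM = 8 h 55 min
Total worked: 58 h 31 min = 58.52 h.
Threshold 40 h → overtime 18 h 31 min, regular 40 h 0 min.

Regular 40.00 hours, overtime 18.52 hours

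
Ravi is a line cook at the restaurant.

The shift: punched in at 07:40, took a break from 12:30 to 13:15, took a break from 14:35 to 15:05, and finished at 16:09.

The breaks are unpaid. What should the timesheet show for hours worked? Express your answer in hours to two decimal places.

The shift: 07:40–16:09 = 8 h 29 min; less 75 min break → 7 h 14 min

7.23 hours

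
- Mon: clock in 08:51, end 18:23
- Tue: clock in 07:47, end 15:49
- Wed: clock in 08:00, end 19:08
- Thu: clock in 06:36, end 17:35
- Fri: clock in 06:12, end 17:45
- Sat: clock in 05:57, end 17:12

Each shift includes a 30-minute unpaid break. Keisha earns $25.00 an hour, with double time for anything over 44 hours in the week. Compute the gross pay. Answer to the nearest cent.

$1874.17

Mon: 08:51–18:23 = 9 h 32 min; less 30 min break → 9 h 2 min
Tue: 07:47–15:49 = 8 h 2 min; less 30 min break → 7 h 32 min
Wed: 08:00–19:08 = 11 h 8 min; less 30 min break → 10 h 38 min
Thu: 06:36–17:35 = 10 h 59 min; less 30 min break → 10 h 29 min
Fri: 06:12–17:45 = 11 h 33 min; less 30 min break → 11 h 3 min
Sat: 05:57–17:12 = 11 h 15 min; less 30 min break → 10 h 45 min
Total worked: 59 h 29 min = 3569 min.
Regular 44 h 0 min = 2640 min at $25.00/h; overtime 15 h 29 min = 929 min at $50.00/h.
Pay = (2640 × $25.00 + 929 × $50.00) ÷ 60 = $1874.17.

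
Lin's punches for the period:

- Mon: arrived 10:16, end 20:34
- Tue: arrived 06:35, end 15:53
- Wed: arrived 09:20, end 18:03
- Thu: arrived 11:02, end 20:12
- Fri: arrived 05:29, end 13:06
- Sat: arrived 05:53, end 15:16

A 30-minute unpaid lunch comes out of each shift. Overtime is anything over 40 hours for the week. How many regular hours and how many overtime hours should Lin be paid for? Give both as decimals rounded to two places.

Mon: 10:16–20:34 = 10 h 18 min; less 30 min break → 9 h 48 min
Tue: 06:35–15:53 = 9 h 18 min; less 30 min break → 8 h 48 min
Wed: 09:20–18:03 = 8 h 43 min; less 30 min break → 8 h 13 min
Thu: 11:02–20:12 = 9 h 10 min; less 30 min break → 8 h 40 min
Fri: 05:29–13:06 = 7 h 37 min; less 30 min break → 7 h 7 min
Sat: 05:53–15:16 = 9 h 23 min; less 30 min break → 8 h 53 min
Total worked: 51 h 29 min = 51.48 h.
Threshold 40 h → overtime 11 h 29 min, regular 40 h 0 min.

Regular 40.00 hours, overtime 11.48 hours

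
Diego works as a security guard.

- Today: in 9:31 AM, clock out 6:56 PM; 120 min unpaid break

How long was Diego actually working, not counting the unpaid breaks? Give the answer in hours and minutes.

Today: 9:31 AM–6:56 PM = 9 h 25 min; less 120 min break → 7 h 25 min

7 h 25 min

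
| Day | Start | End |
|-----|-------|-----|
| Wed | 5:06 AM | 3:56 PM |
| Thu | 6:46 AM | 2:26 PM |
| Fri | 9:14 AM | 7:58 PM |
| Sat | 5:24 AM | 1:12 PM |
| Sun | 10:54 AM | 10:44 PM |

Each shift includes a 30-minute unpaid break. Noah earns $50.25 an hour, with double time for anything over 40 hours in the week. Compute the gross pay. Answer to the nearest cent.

$2649.85

Wed: 5:06 AM–3:56 PM = 10 h 50 min; less 30 min break → 10 h 20 min
Thu: 6:46 AM–2:26 PM = 7 h 40 min; less 30 min break → 7 h 10 min
Fri: 9:14 AM–7:58 PM = 10 h 44 min; less 30 min break → 10 h 14 min
Sat: 5:24 AM–1:12 PM = 7 h 48 min; less 30 min break → 7 h 18 min
Sun: 10:54 AM–10:44 PM = 11 h 50 min; less 30 min break → 11 h 20 min
Total worked: 46 h 22 min = 2782 min.
Regular 40 h 0 min = 2400 min at $50.25/h; overtime 6 h 22 min = 382 min at $100.50/h.
Pay = (2400 × $50.25 + 382 × $100.50) ÷ 60 = $2649.85.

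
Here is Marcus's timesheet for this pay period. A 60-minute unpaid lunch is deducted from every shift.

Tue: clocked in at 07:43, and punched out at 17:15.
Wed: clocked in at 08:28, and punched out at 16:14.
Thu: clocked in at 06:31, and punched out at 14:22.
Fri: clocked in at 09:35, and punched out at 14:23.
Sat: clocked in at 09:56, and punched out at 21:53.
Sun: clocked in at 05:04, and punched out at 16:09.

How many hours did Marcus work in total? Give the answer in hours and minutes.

Tue: 07:43–17:15 = 9 h 32 min; less 60 min break → 8 h 32 min
Wed: 08:28–16:14 = 7 h 46 min; less 60 min break → 6 h 46 min
Thu: 06:31–14:22 = 7 h 51 min; less 60 min break → 6 h 51 min
Fri: 09:35–14:23 = 4 h 48 min; less 60 min break → 3 h 48 min
Sat: 09:56–21:53 = 11 h 57 min; less 60 min break → 10 h 57 min
Sun: 05:04–16:09 = 11 h 5 min; less 60 min break → 10 h 5 min
Total: 8 h 32 min + 6 h 46 min + 6 h 51 min + 3 h 48 min + 10 h 57 min + 10 h 5 min = 46 h 59 min.

46 h 59 min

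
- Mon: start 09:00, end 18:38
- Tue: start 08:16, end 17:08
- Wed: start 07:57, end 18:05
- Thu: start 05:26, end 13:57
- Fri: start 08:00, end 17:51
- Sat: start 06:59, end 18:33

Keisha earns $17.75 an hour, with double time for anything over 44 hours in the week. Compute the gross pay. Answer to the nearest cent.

Mon: 09:00–18:38 = 9 h 38 min
Tue: 08:16–17:08 = 8 h 52 min
Wed: 07:57–18:05 = 10 h 8 min
Thu: 05:26–13:57 = 8 h 31 min
Fri: 08:00–17:51 = 9 h 51 min
Sat: 06:59–18:33 = 11 h 34 min
Total worked: 58 h 34 min = 3514 min.
Regular 44 h 0 min = 2640 min at $17.75/h; overtime 14 h 34 min = 874 min at $35.50/h.
Pay = (2640 × $17.75 + 874 × $35.50) ÷ 60 = $1298.12.

$1298.12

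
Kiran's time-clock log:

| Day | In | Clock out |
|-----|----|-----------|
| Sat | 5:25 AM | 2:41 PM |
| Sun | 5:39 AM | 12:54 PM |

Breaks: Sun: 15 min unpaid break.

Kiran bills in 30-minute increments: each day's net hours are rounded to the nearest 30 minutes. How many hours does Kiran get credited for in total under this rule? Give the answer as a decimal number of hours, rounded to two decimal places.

16.50 hours

Sat: 5:25 AM–2:41 PM = 9 h 16 min → rounds to 9 h 30 min
Sun: 5:39 AM–12:54 PM = 7 h 15 min − 15 min = 7 h 0 min → rounds to 7 h 0 min
Total credited: 16 h 30 min.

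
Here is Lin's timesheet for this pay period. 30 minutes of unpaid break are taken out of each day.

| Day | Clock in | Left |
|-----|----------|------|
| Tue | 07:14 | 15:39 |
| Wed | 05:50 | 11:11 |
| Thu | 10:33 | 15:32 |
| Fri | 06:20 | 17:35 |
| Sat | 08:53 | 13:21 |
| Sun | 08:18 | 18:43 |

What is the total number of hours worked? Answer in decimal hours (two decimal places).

41.88 hours

Tue: 07:14–15:39 = 8 h 25 min; less 30 min break → 7 h 55 min
Wed: 05:50–11:11 = 5 h 21 min; less 30 min break → 4 h 51 min
Thu: 10:33–15:32 = 4 h 59 min; less 30 min break → 4 h 29 min
Fri: 06:20–17:35 = 11 h 15 min; less 30 min break → 10 h 45 min
Sat: 08:53–13:21 = 4 h 28 min; less 30 min break → 3 h 58 min
Sun: 08:18–18:43 = 10 h 25 min; less 30 min break → 9 h 55 min
Total: 7 h 55 min + 4 h 51 min + 4 h 29 min + 10 h 45 min + 3 h 58 min + 9 h 55 min = 41 h 53 min.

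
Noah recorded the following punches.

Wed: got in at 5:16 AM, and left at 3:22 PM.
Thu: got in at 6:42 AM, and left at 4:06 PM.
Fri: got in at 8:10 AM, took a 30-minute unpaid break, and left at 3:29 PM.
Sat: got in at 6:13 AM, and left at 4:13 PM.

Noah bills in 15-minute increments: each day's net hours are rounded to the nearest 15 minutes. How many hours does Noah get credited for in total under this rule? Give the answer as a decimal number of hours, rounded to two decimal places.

36.25 hours

Wed: 5:16 AM–3:22 PM = 10 h 6 min → rounds to 10 h 0 min
Thu: 6:42 AM–4:06 PM = 9 h 24 min → rounds to 9 h 30 min
Fri: 8:10 AM–3:29 PM = 7 h 19 min − 30 min = 6 h 49 min → rounds to 6 h 45 min
Sat: 6:13 AM–4:13 PM = 10 h 0 min → rounds to 10 h 0 min
Total credited: 36 h 15 min.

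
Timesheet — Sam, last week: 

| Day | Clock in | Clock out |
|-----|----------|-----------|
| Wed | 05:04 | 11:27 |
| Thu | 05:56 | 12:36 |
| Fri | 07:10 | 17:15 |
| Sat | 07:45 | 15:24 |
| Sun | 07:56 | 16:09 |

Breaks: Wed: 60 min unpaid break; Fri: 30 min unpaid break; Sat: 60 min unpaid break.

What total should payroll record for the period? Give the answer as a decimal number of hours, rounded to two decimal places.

Wed: 05:04–11:27 = 6 h 23 min; less 60 min break → 5 h 23 min
Thu: 05:56–12:36 = 6 h 40 min
Fri: 07:10–17:15 = 10 h 5 min; less 30 min break → 9 h 35 min
Sat: 07:45–15:24 = 7 h 39 min; less 60 min break → 6 h 39 min
Sun: 07:56–16:09 = 8 h 13 min
Total: 5 h 23 min + 6 h 40 min + 9 h 35 min + 6 h 39 min + 8 h 13 min = 36 h 30 min.

36.50 hours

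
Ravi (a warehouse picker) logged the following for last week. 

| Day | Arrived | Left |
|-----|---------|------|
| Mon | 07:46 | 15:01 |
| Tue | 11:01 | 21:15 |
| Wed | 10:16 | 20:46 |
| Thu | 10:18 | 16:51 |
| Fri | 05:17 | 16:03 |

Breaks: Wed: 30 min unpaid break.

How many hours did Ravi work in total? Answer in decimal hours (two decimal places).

44.80 hours

Mon: 07:46–15:01 = 7 h 15 min
Tue: 11:01–21:15 = 10 h 14 min
Wed: 10:16–20:46 = 10 h 30 min; less 30 min break → 10 h 0 min
Thu: 10:18–16:51 = 6 h 33 min
Fri: 05:17–16:03 = 10 h 46 min
Total: 7 h 15 min + 10 h 14 min + 10 h 0 min + 6 h 33 min + 10 h 46 min = 44 h 48 min.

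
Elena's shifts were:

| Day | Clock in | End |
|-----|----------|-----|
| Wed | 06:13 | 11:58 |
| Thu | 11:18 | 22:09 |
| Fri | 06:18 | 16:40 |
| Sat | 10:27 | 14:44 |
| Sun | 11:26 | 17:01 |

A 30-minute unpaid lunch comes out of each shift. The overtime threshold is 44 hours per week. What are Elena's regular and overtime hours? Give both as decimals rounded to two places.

Wed: 06:13–11:58 = 5 h 45 min; less 30 min break → 5 h 15 min
Thu: 11:18–22:09 = 10 h 51 min; less 30 min break → 10 h 21 min
Fri: 06:18–16:40 = 10 h 22 min; less 30 min break → 9 h 52 min
Sat: 10:27–14:44 = 4 h 17 min; less 30 min break → 3 h 47 min
Sun: 11:26–17:01 = 5 h 35 min; less 30 min break → 5 h 5 min
Total worked: 34 h 20 min = 34.33 h.
Threshold 44 h → overtime 0 h 0 min, regular 34 h 20 min.

Regular 34.33 hours, overtime 0.00 hours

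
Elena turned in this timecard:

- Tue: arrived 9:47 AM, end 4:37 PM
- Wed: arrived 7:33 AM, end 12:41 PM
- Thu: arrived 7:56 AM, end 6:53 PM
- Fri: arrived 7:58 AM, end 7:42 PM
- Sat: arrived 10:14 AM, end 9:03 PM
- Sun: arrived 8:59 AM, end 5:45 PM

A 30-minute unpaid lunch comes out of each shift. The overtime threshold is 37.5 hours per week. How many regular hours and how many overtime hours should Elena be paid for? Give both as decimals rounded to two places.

Regular 37.50 hours, overtime 13.73 hours

Tue: 9:47 AM–4:37 PM = 6 h 50 min; less 30 min break → 6 h 20 min
Wed: 7:33 AM–12:41 PM = 5 h 8 min; less 30 min break → 4 h 38 min
Thu: 7:56 AM–6:53 PM = 10 h 57 min; less 30 min break → 10 h 27 min
Fri: 7:58 AM–7:42 PM = 11 h 44 min; less 30 min break → 11 h 14 min
Sat: 10:14 AM–9:03 PM = 10 h 49 min; less 30 min break → 10 h 19 min
Sun: 8:59 AM–5:45 PM = 8 h 46 min; less 30 min break → 8 h 16 min
Total worked: 51 h 14 min = 51.23 h.
Threshold 37.5 h → overtime 13 h 44 min, regular 37 h 30 min.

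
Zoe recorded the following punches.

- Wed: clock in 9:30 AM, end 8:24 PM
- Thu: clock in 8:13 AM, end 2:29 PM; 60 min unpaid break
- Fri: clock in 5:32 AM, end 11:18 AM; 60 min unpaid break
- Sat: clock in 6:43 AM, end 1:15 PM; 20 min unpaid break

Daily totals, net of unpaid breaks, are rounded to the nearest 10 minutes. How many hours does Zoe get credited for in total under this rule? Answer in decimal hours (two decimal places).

Wed: 9:30 AM–8:24 PM = 10 h 54 min → rounds to 10 h 50 min
Thu: 8:13 AM–2:29 PM = 6 h 16 min − 60 min = 5 h 16 min → rounds to 5 h 20 min
Fri: 5:32 AM–11:18 AM = 5 h 46 min − 60 min = 4 h 46 min → rounds to 4 h 50 min
Sat: 6:43 AM–1:15 PM = 6 h 32 min − 20 min = 6 h 12 min → rounds to 6 h 10 min
Total credited: 27 h 10 min.

27.17 hours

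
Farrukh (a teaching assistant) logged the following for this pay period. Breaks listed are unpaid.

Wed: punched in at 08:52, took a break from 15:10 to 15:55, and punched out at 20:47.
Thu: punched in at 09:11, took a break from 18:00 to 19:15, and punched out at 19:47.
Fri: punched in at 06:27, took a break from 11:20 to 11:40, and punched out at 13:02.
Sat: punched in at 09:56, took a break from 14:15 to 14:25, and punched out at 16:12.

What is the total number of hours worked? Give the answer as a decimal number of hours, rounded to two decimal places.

32.87 hours

Wed: 08:52–20:47 = 11 h 55 min; less 45 min break → 11 h 10 min
Thu: 09:11–19:47 = 10 h 36 min; less 75 min break → 9 h 21 min
Fri: 06:27–13:02 = 6 h 35 min; less 20 min break → 6 h 15 min
Sat: 09:56–16:12 = 6 h 16 min; less 10 min break → 6 h 6 min
Total: 11 h 10 min + 9 h 21 min + 6 h 15 min + 6 h 6 min = 32 h 52 min.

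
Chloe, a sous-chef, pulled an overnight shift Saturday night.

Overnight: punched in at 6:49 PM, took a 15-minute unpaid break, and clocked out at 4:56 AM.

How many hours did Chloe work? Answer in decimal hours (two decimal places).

9.87 hours

Overnight: 6:49 PM → midnight = 5 h 11 min; midnight → 4:56 AM = 4 h 56 min; span 10 h 7 min; less 15 min break → 9 h 52 min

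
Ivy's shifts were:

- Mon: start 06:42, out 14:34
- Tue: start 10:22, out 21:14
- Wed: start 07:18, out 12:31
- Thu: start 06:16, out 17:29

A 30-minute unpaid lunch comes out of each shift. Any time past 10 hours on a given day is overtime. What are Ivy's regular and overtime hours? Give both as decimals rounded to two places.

Regular 32.08 hours, overtime 1.08 hours

Mon: 06:42–14:34 = 7 h 52 min; less 30 min break → 7 h 22 min
Tue: 10:22–21:14 = 10 h 52 min; less 30 min break → 10 h 22 min
Wed: 07:18–12:31 = 5 h 13 min; less 30 min break → 4 h 43 min
Thu: 06:16–17:29 = 11 h 13 min; less 30 min break → 10 h 43 min
Mon reg 7 h 22 min / OT 0 h 0 min; Tue reg 10 h 0 min / OT 0 h 22 min; Wed reg 4 h 43 min / OT 0 h 0 min; Thu reg 10 h 0 min / OT 0 h 43 min.
Totals: regular 32 h 5 min, overtime 1 h 5 min.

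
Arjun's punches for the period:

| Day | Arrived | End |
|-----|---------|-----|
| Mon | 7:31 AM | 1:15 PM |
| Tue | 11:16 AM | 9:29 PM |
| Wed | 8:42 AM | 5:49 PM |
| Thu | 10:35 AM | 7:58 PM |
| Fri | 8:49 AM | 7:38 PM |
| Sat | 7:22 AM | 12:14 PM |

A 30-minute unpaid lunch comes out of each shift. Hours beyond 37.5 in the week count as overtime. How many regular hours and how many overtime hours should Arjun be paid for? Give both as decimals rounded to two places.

Mon: 7:31 AM–1:15 PM = 5 h 44 min; less 30 min break → 5 h 14 min
Tue: 11:16 AM–9:29 PM = 10 h 13 min; less 30 min break → 9 h 43 min
Wed: 8:42 AM–5:49 PM = 9 h 7 min; less 30 min break → 8 h 37 min
Thu: 10:35 AM–7:58 PM = 9 h 23 min; less 30 min break → 8 h 53 min
Fri: 8:49 AM–7:38 PM = 10 h 49 min; less 30 min break → 10 h 19 min
Sat: 7:22 AM–12:14 PM = 4 h 52 min; less 30 min break → 4 h 22 min
Total worked: 47 h 8 min = 47.13 h.
Threshold 37.5 h → overtime 9 h 38 min, regular 37 h 30 min.

Regular 37.50 hours, overtime 9.63 hours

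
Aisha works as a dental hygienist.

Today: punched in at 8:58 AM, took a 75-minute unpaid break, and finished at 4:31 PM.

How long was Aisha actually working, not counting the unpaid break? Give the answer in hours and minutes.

Today: 8:58 AM–4:31 PM = 7 h 33 min; less 75 min break → 6 h 18 min

6 h 18 min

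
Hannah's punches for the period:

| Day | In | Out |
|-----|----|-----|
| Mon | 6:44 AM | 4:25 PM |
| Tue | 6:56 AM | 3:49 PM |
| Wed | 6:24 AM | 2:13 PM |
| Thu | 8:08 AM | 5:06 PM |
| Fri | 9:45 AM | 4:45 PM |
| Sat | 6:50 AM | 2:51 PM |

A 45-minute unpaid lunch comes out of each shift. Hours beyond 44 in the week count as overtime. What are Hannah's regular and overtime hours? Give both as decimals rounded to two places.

Regular 44.00 hours, overtime 1.87 hours

Mon: 6:44 AM–4:25 PM = 9 h 41 min; less 45 min break → 8 h 56 min
Tue: 6:56 AM–3:49 PM = 8 h 53 min; less 45 min break → 8 h 8 min
Wed: 6:24 AM–2:13 PM = 7 h 49 min; less 45 min break → 7 h 4 min
Thu: 8:08 AM–5:06 PM = 8 h 58 min; less 45 min break → 8 h 13 min
Fri: 9:45 AM–4:45 PM = 7 h 0 min; less 45 min break → 6 h 15 min
Sat: 6:50 AM–2:51 PM = 8 h 1 min; less 45 min break → 7 h 16 min
Total worked: 45 h 52 min = 45.87 h.
Threshold 44 h → overtime 1 h 52 min, regular 44 h 0 min.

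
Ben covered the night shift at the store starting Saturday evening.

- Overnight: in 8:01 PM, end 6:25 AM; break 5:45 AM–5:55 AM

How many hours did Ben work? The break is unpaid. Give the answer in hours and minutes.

Overnight: 8:01 PM → midnight = 3 h 59 min; midnight → 6:25 AM = 6 h 25 min; span 10 h 24 min; less 10 min break → 10 h 14 min

10 h 14 min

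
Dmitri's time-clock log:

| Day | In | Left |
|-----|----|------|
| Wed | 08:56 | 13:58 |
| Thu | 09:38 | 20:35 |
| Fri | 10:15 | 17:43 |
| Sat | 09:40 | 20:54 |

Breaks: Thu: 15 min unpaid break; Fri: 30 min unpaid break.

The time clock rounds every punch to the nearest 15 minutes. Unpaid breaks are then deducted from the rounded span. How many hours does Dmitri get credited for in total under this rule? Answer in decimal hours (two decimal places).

33.75 hours

Wed: in 08:56→09:00, out 13:58→14:00; 5 h 0 min
Thu: in 09:38→09:45, out 20:35→20:30; 10 h 45 min − 15 min = 10 h 30 min
Fri: in 10:15→10:15, out 17:43→17:45; 7 h 30 min − 30 min = 7 h 0 min
Sat: in 09:40→09:45, out 20:54→21:00; 11 h 15 min
Total credited: 33 h 45 min.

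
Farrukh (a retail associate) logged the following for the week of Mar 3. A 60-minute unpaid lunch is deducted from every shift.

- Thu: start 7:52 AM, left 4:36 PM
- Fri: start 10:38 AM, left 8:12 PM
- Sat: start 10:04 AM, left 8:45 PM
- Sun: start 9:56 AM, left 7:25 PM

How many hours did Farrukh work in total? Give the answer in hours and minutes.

Thu: 7:52 AM–4:36 PM = 8 h 44 min; less 60 min break → 7 h 44 min
Fri: 10:38 AM–8:12 PM = 9 h 34 min; less 60 min break → 8 h 34 min
Sat: 10:04 AM–8:45 PM = 10 h 41 min; less 60 min break → 9 h 41 min
Sun: 9:56 AM–7:25 PM = 9 h 29 min; less 60 min break → 8 h 29 min
Total: 7 h 44 min + 8 h 34 min + 9 h 41 min + 8 h 29 min = 34 h 28 min.

34 h 28 min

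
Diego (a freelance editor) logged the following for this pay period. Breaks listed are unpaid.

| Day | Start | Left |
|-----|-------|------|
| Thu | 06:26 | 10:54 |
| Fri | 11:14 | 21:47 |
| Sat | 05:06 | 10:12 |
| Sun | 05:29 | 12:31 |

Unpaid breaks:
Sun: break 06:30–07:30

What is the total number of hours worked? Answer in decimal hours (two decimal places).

Thu: 06:26–10:54 = 4 h 28 min
Fri: 11:14–21:47 = 10 h 33 min
Sat: 05:06–10:12 = 5 h 6 min
Sun: 05:29–12:31 = 7 h 2 min; less 60 min break → 6 h 2 min
Total: 4 h 28 min + 10 h 33 min + 5 h 6 min + 6 h 2 min = 26 h 9 min.

26.15 hours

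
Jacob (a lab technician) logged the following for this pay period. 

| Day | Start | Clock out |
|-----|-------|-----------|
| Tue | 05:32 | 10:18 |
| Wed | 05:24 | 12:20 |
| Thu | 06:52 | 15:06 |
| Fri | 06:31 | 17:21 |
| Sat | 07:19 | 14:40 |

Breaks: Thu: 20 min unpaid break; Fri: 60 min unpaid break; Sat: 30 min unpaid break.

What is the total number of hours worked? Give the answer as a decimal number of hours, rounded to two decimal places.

Tue: 05:32–10:18 = 4 h 46 min
Wed: 05:24–12:20 = 6 h 56 min
Thu: 06:52–15:06 = 8 h 14 min; less 20 min break → 7 h 54 min
Fri: 06:31–17:21 = 10 h 50 min; less 60 min break → 9 h 50 min
Sat: 07:19–14:40 = 7 h 21 min; less 30 min break → 6 h 51 min
Total: 4 h 46 min + 6 h 56 min + 7 h 54 min + 9 h 50 min + 6 h 51 min = 36 h 17 min.

36.28 hours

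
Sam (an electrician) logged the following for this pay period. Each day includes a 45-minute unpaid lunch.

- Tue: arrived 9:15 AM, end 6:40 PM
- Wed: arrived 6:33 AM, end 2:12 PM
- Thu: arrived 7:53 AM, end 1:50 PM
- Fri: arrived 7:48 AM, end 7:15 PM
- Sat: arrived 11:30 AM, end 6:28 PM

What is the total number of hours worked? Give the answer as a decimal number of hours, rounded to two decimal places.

37.68 hours

Tue: 9:15 AM–6:40 PM = 9 h 25 min; less 45 min break → 8 h 40 min
Wed: 6:33 AM–2:12 PM = 7 h 39 min; less 45 min break → 6 h 54 min
Thu: 7:53 AM–1:50 PM = 5 h 57 min; less 45 min break → 5 h 12 min
Fri: 7:48 AM–7:15 PM = 11 h 27 min; less 45 min break → 10 h 42 min
Sat: 11:30 AM–6:28 PM = 6 h 58 min; less 45 min break → 6 h 13 min
Total: 8 h 40 min + 6 h 54 min + 5 h 12 min + 10 h 42 min + 6 h 13 min = 37 h 41 min.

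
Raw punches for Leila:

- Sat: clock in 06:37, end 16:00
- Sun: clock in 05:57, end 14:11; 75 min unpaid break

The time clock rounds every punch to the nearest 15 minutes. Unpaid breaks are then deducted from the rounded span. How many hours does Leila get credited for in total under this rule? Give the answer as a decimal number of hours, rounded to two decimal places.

Sat: in 06:37→06:30, out 16:00→16:00; 9 h 30 min
Sun: in 05:57→06:00, out 14:11→14:15; 8 h 15 min − 75 min = 7 h 0 min
Total credited: 16 h 30 min.

16.50 hours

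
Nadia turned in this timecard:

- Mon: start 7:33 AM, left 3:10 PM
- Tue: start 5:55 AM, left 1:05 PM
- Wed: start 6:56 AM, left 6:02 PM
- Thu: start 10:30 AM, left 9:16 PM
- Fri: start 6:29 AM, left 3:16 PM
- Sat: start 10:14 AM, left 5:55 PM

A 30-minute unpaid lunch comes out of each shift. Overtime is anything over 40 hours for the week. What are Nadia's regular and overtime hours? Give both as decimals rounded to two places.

Mon: 7:33 AM–3:10 PM = 7 h 37 min; less 30 min break → 7 h 7 min
Tue: 5:55 AM–1:05 PM = 7 h 10 min; less 30 min break → 6 h 40 min
Wed: 6:56 AM–6:02 PM = 11 h 6 min; less 30 min break → 10 h 36 min
Thu: 10:30 AM–9:16 PM = 10 h 46 min; less 30 min break → 10 h 16 min
Fri: 6:29 AM–3:16 PM = 8 h 47 min; less 30 min break → 8 h 17 min
Sat: 10:14 AM–5:55 PM = 7 h 41 min; less 30 min break → 7 h 11 min
Total worked: 50 h 7 min = 50.12 h.
Threshold 40 h → overtime 10 h 7 min, regular 40 h 0 min.

Regular 40.00 hours, overtime 10.12 hours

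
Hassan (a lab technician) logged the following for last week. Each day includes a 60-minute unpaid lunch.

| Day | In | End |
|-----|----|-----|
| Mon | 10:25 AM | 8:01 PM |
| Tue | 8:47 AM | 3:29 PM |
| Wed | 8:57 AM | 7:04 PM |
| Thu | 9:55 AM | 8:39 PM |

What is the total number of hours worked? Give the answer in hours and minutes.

Mon: 10:25 AM–8:01 PM = 9 h 36 min; less 60 min break → 8 h 36 min
Tue: 8:47 AM–3:29 PM = 6 h 42 min; less 60 min break → 5 h 42 min
Wed: 8:57 AM–7:04 PM = 10 h 7 min; less 60 min break → 9 h 7 min
Thu: 9:55 AM–8:39 PM = 10 h 44 min; less 60 min break → 9 h 44 min
Total: 8 h 36 min + 5 h 42 min + 9 h 7 min + 9 h 44 min = 33 h 9 min.

33 h 9 min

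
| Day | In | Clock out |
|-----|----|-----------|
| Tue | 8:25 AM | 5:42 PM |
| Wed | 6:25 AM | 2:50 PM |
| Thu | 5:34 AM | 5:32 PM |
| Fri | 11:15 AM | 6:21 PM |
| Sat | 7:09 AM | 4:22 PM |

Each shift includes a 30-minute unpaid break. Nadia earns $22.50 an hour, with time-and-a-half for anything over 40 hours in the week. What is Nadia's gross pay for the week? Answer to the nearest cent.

$1017.56

Tue: 8:25 AM–5:42 PM = 9 h 17 min; less 30 min break → 8 h 47 min
Wed: 6:25 AM–2:50 PM = 8 h 25 min; less 30 min break → 7 h 55 min
Thu: 5:34 AM–5:32 PM = 11 h 58 min; less 30 min break → 11 h 28 min
Fri: 11:15 AM–6:21 PM = 7 h 6 min; less 30 min break → 6 h 36 min
Sat: 7:09 AM–4:22 PM = 9 h 13 min; less 30 min break → 8 h 43 min
Total worked: 43 h 29 min = 2609 min.
Regular 40 h 0 min = 2400 min at $22.50/h; overtime 3 h 29 min = 209 min at $33.75/h.
Pay = (2400 × $22.50 + 209 × $33.75) ÷ 60 = $1017.56.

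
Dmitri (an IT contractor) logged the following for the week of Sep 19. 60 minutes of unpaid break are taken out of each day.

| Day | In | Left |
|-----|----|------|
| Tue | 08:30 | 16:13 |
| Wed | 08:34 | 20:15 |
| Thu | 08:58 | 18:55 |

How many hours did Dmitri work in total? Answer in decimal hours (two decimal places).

26.35 hours

Tue: 08:30–16:13 = 7 h 43 min; less 60 min break → 6 h 43 min
Wed: 08:34–20:15 = 11 h 41 min; less 60 min break → 10 h 41 min
Thu: 08:58–18:55 = 9 h 57 min; less 60 min break → 8 h 57 min
Total: 6 h 43 min + 10 h 41 min + 8 h 57 min = 26 h 21 min.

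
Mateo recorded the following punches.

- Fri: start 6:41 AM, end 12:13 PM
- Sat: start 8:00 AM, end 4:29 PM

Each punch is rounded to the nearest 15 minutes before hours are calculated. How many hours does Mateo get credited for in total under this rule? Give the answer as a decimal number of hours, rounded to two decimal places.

Fri: in 6:41 AM→6:45 AM, out 12:13 PM→12:15 PM; 5 h 30 min
Sat: in 8:00 AM→8:00 AM, out 4:29 PM→4:30 PM; 8 h 30 min
Total credited: 14 h 0 min.

14.00 hours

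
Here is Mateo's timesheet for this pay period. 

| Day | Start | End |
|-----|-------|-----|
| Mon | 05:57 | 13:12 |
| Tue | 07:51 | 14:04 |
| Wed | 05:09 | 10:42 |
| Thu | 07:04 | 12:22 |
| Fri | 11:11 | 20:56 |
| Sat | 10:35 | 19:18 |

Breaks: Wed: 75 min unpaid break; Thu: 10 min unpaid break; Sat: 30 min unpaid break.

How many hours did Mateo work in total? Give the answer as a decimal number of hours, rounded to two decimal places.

40.87 hours

Mon: 05:57–13:12 = 7 h 15 min
Tue: 07:51–14:04 = 6 h 13 min
Wed: 05:09–10:42 = 5 h 33 min; less 75 min break → 4 h 18 min
Thu: 07:04–12:22 = 5 h 18 min; less 10 min break → 5 h 8 min
Fri: 11:11–20:56 = 9 h 45 min
Sat: 10:35–19:18 = 8 h 43 min; less 30 min break → 8 h 13 min
Total: 7 h 15 min + 6 h 13 min + 4 h 18 min + 5 h 8 min + 9 h 45 min + 8 h 13 min = 40 h 52 min.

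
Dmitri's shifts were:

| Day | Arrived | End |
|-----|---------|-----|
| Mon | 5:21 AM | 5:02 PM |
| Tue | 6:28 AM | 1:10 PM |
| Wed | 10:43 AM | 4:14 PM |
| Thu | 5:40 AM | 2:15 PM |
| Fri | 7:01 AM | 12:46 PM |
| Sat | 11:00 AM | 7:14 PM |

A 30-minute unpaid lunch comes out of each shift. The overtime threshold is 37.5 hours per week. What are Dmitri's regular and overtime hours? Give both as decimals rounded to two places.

Regular 37.50 hours, overtime 5.97 hours

Mon: 5:21 AM–5:02 PM = 11 h 41 min; less 30 min break → 11 h 11 min
Tue: 6:28 AM–1:10 PM = 6 h 42 min; less 30 min break → 6 h 12 min
Wed: 10:43 AM–4:14 PM = 5 h 31 min; less 30 min break → 5 h 1 min
Thu: 5:40 AM–2:15 PM = 8 h 35 min; less 30 min break → 8 h 5 min
Fri: 7:01 AM–12:46 PM = 5 h 45 min; less 30 min break → 5 h 15 min
Sat: 11:00 AM–7:14 PM = 8 h 14 min; less 30 min break → 7 h 44 min
Total worked: 43 h 28 min = 43.47 h.
Threshold 37.5 h → overtime 5 h 58 min, regular 37 h 30 min.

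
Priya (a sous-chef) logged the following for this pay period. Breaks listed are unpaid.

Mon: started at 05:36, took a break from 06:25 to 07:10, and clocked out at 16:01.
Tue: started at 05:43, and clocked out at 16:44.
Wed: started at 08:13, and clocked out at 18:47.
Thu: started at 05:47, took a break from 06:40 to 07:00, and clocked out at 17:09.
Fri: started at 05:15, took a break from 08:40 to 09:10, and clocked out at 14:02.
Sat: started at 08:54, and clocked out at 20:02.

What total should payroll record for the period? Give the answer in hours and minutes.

61 h 42 min

Mon: 05:36–16:01 = 10 h 25 min; less 45 min break → 9 h 40 min
Tue: 05:43–16:44 = 11 h 1 min
Wed: 08:13–18:47 = 10 h 34 min
Thu: 05:47–17:09 = 11 h 22 min; less 20 min break → 11 h 2 min
Fri: 05:15–14:02 = 8 h 47 min; less 30 min break → 8 h 17 min
Sat: 08:54–20:02 = 11 h 8 min
Total: 9 h 40 min + 11 h 1 min + 10 h 34 min + 11 h 2 min + 8 h 17 min + 11 h 8 min = 61 h 42 min.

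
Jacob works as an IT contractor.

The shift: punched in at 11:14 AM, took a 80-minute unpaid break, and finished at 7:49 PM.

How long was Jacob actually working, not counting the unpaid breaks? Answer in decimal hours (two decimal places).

7.25 hours

The shift: 11:14 AM–7:49 PM = 8 h 35 min; less 80 min break → 7 h 15 min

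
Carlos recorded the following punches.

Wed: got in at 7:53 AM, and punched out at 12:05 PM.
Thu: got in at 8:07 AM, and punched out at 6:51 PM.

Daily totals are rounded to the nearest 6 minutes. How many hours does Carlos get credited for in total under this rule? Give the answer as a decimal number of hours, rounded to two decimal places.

Wed: 7:53 AM–12:05 PM = 4 h 12 min → rounds to 4 h 12 min
Thu: 8:07 AM–6:51 PM = 10 h 44 min → rounds to 10 h 42 min
Total credited: 14 h 54 min.

14.90 hours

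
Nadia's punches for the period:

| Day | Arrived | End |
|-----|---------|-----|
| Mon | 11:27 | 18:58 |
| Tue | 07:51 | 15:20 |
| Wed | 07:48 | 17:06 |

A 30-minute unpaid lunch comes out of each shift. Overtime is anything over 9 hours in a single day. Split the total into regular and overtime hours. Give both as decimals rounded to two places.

Regular 22.80 hours, overtime 0.00 hours

Mon: 11:27–18:58 = 7 h 31 min; less 30 min break → 7 h 1 min
Tue: 07:51–15:20 = 7 h 29 min; less 30 min break → 6 h 59 min
Wed: 07:48–17:06 = 9 h 18 min; less 30 min break → 8 h 48 min
Mon reg 7 h 1 min / OT 0 h 0 min; Tue reg 6 h 59 min / OT 0 h 0 min; Wed reg 8 h 48 min / OT 0 h 0 min.
Totals: regular 22 h 48 min, overtime 0 h 0 min.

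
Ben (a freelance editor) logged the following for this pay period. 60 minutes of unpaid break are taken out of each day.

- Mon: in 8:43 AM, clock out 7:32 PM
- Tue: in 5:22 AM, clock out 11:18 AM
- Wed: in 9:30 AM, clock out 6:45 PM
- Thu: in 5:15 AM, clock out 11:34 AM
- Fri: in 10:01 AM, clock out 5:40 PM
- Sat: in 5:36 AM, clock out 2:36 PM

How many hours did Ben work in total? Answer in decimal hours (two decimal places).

Mon: 8:43 AM–7:32 PM = 10 h 49 min; less 60 min break → 9 h 49 min
Tue: 5:22 AM–11:18 AM = 5 h 56 min; less 60 min break → 4 h 56 min
Wed: 9:30 AM–6:45 PM = 9 h 15 min; less 60 min break → 8 h 15 min
Thu: 5:15 AM–11:34 AM = 6 h 19 min; less 60 min break → 5 h 19 min
Fri: 10:01 AM–5:40 PM = 7 h 39 min; less 60 min break → 6 h 39 min
Sat: 5:36 AM–2:36 PM = 9 h 0 min; less 60 min break → 8 h 0 min
Total: 9 h 49 min + 4 h 56 min + 8 h 15 min + 5 h 19 min + 6 h 39 min + 8 h 0 min = 42 h 58 min.

42.97 hours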